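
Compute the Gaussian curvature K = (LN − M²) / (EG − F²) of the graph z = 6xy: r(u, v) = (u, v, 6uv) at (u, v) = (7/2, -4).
K = -9/259081

Coefficients of the first fundamental form: E = 36*v^2 + 1, F = 36*u*v, G = 36*u^2 + 1.
Coefficients of the second fundamental form: L = 0, M = 6/sqrt(36*u^2 + 36*v^2 + 1), N = 0.
Assemble K = (LN − M²)/(EG − F²) = -36/(1296*u^4 + 2592*u^2*v^2 + 72*u^2 + 1296*v^4 + 72*v^2 + 1). At (u, v) = (7/2, -4): K = -9/259081.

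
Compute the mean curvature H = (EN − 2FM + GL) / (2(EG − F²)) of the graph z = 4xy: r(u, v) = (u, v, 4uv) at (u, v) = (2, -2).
H = 256*sqrt(129)/16641

With E = 16*v^2 + 1, F = 16*u*v, G = 16*u^2 + 1, L = 0, M = 4/sqrt(16*u^2 + 16*v^2 + 1), N = 0, assemble
  H = (EN − 2FM + GL) / (2(EG − F²)) = -64*u*v/(16*u^2 + 16*v^2 + 1)^(3/2).
At (u, v) = (2, -2): H = 256*sqrt(129)/16641.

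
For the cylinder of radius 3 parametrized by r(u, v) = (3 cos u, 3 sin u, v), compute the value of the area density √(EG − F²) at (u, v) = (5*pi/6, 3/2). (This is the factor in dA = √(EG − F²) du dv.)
√(EG − F²)|_{(5*pi/6, 3/2)} = 3

E = 9, F = 0, G = 1, so EG − F² = 9. Taking the positive square root: √(EG − F²) = 3. At (u, v) = (5*pi/6, 3/2): 3.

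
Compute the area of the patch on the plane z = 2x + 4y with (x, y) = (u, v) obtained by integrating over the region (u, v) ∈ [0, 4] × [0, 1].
Area = 4*sqrt(21)

Area = ∫∫ √(EG − F²) du dv with √(EG − F²) = sqrt(21). Integrating over [0, 4] × [0, 1] gives 4*sqrt(21).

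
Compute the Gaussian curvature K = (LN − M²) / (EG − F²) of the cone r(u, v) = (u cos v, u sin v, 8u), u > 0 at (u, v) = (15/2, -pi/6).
K = 0

Coefficients of the first fundamental form: E = 65, F = 0, G = u^2.
Coefficients of the second fundamental form: L = 0, M = 0, N = 8*sqrt(65)*u^2/(65*Abs(u)).
Assemble K = (LN − M²)/(EG − F²) = 0. At (u, v) = (15/2, -pi/6): K = 0.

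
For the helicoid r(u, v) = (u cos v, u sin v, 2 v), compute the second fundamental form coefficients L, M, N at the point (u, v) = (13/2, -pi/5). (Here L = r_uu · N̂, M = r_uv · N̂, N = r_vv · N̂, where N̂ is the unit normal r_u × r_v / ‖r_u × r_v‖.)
L = 0;  M = -4*sqrt(185)/185;  N = 0

Compute the unit normal N̂(u, v) = (2*sin(v)/sqrt(u^2 + 4), -2*cos(v)/sqrt(u^2 + 4), u/sqrt(u^2 + 4)), and the second partials r_uu, r_uv, r_vv. Take dot products:
  L(u, v) = r_uu · N̂ = 0,
  M(u, v) = r_uv · N̂ = -2/sqrt(u^2 + 4),
  N(u, v) = r_vv · N̂ = 0.
Evaluating at (u, v) = (13/2, -pi/5):
  L = 0, M = -4*sqrt(185)/185, N = 0.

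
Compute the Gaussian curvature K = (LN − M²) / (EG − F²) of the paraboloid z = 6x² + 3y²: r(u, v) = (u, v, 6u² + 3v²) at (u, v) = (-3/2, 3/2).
K = 18/41209

Coefficients of the first fundamental form: E = 144*u^2 + 1, F = 72*u*v, G = 36*v^2 + 1.
Coefficients of the second fundamental form: L = 12/sqrt(144*u^2 + 36*v^2 + 1), M = 0, N = 6/sqrt(144*u^2 + 36*v^2 + 1).
Assemble K = (LN − M²)/(EG − F²) = 72/(20736*u^4 + 10368*u^2*v^2 + 288*u^2 + 1296*v^4 + 72*v^2 + 1). At (u, v) = (-3/2, 3/2): K = 18/41209.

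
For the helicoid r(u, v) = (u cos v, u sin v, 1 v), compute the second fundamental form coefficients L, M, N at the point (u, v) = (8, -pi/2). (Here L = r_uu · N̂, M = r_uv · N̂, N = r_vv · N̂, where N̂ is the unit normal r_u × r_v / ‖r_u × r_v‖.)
L = 0;  M = -sqrt(65)/65;  N = 0

Compute the unit normal N̂(u, v) = (sin(v)/sqrt(u^2 + 1), -cos(v)/sqrt(u^2 + 1), u/sqrt(u^2 + 1)), and the second partials r_uu, r_uv, r_vv. Take dot products:
  L(u, v) = r_uu · N̂ = 0,
  M(u, v) = r_uv · N̂ = -1/sqrt(u^2 + 1),
  N(u, v) = r_vv · N̂ = 0.
Evaluating at (u, v) = (8, -pi/2):
  L = 0, M = -sqrt(65)/65, N = 0.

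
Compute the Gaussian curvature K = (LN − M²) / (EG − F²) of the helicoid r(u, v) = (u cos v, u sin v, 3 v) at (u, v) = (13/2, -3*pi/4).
K = -144/42025

Coefficients of the first fundamental form: E = 1, F = 0, G = u^2 + 9.
Coefficients of the second fundamental form: L = 0, M = -3/sqrt(u^2 + 9), N = 0.
Assemble K = (LN − M²)/(EG − F²) = -9/(u^2 + 9)^2. At (u, v) = (13/2, -3*pi/4): K = -144/42025.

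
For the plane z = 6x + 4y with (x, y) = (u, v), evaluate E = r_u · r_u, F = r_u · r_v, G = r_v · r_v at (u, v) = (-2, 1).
E = 37;  F = 24;  G = 17

Partials: r_u = (1, 0, 6), r_v = (0, 1, 4). As functions of (u, v):
  E = r_u · r_u = 37,
  F = r_u · r_v = 24,
  G = r_v · r_v = 17.
Evaluating at (u, v) = (-2, 1): E = 37, F = 24, G = 17.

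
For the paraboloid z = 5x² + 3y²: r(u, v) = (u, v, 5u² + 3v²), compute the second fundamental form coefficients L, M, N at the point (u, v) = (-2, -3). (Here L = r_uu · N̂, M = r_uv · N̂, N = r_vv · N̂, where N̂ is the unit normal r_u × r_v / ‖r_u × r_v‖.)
L = 2*sqrt(29)/29;  M = 0;  N = 6*sqrt(29)/145

Compute the unit normal N̂(u, v) = (-10*u/sqrt(100*u^2 + 36*v^2 + 1), -6*v/sqrt(100*u^2 + 36*v^2 + 1), 1/sqrt(100*u^2 + 36*v^2 + 1)), and the second partials r_uu, r_uv, r_vv. Take dot products:
  L(u, v) = r_uu · N̂ = 10/sqrt(100*u^2 + 36*v^2 + 1),
  M(u, v) = r_uv · N̂ = 0,
  N(u, v) = r_vv · N̂ = 6/sqrt(100*u^2 + 36*v^2 + 1).
Evaluating at (u, v) = (-2, -3):
  L = 2*sqrt(29)/29, M = 0, N = 6*sqrt(29)/145.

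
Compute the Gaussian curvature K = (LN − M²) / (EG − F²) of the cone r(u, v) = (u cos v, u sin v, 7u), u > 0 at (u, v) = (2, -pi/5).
K = 0

Coefficients of the first fundamental form: E = 50, F = 0, G = u^2.
Coefficients of the second fundamental form: L = 0, M = 0, N = 7*sqrt(2)*u^2/(10*Abs(u)).
Assemble K = (LN − M²)/(EG − F²) = 0. At (u, v) = (2, -pi/5): K = 0.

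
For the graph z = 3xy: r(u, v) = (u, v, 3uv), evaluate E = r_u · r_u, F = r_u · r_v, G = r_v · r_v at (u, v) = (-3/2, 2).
E = 37;  F = -27;  G = 85/4

Partials: r_u = (1, 0, 3*v), r_v = (0, 1, 3*u). As functions of (u, v):
  E = r_u · r_u = 9*v^2 + 1,
  F = r_u · r_v = 9*u*v,
  G = r_v · r_v = 9*u^2 + 1.
Evaluating at (u, v) = (-3/2, 2): E = 37, F = -27, G = 85/4.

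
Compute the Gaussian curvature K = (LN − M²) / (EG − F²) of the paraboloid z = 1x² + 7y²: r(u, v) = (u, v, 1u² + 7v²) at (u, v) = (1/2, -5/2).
K = 28/1505529

Coefficients of the first fundamental form: E = 4*u^2 + 1, F = 28*u*v, G = 196*v^2 + 1.
Coefficients of the second fundamental form: L = 2/sqrt(4*u^2 + 196*v^2 + 1), M = 0, N = 14/sqrt(4*u^2 + 196*v^2 + 1).
Assemble K = (LN − M²)/(EG − F²) = 28/(16*u^4 + 1568*u^2*v^2 + 8*u^2 + 38416*v^4 + 392*v^2 + 1). At (u, v) = (1/2, -5/2): K = 28/1505529.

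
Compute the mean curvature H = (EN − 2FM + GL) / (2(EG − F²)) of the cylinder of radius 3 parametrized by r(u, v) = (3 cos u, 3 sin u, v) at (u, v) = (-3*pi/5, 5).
H = -1/6

With E = 9, F = 0, G = 1, L = -3, M = 0, N = 0, assemble
  H = (EN − 2FM + GL) / (2(EG − F²)) = -1/6.
At (u, v) = (-3*pi/5, 5): H = -1/6.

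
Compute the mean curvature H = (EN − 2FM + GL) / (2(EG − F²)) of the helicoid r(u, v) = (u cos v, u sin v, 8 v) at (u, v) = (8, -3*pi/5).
H = 0

With E = 1, F = 0, G = u^2 + 64, L = 0, M = -8/sqrt(u^2 + 64), N = 0, assemble
  H = (EN − 2FM + GL) / (2(EG − F²)) = 0.
At (u, v) = (8, -3*pi/5): H = 0.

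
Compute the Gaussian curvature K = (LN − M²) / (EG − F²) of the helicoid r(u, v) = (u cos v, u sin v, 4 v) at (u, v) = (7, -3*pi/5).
K = -16/4225

Coefficients of the first fundamental form: E = 1, F = 0, G = u^2 + 16.
Coefficients of the second fundamental form: L = 0, M = -4/sqrt(u^2 + 16), N = 0.
Assemble K = (LN − M²)/(EG − F²) = -16/(u^2 + 16)^2. At (u, v) = (7, -3*pi/5): K = -16/4225.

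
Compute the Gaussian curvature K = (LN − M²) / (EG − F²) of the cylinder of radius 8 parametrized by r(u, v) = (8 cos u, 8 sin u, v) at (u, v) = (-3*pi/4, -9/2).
K = 0

Coefficients of the first fundamental form: E = 64, F = 0, G = 1.
Coefficients of the second fundamental form: L = -8, M = 0, N = 0.
Assemble K = (LN − M²)/(EG − F²) = 0. At (u, v) = (-3*pi/4, -9/2): K = 0.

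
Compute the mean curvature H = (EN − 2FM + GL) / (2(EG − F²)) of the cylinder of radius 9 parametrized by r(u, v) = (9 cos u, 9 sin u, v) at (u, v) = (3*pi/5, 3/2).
H = -1/18

With E = 81, F = 0, G = 1, L = -9, M = 0, N = 0, assemble
  H = (EN − 2FM + GL) / (2(EG − F²)) = -1/18.
At (u, v) = (3*pi/5, 3/2): H = -1/18.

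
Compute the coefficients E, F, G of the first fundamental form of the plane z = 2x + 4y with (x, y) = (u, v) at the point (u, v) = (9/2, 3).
E = 5;  F = 8;  G = 17

Partials: r_u = (1, 0, 2), r_v = (0, 1, 4). As functions of (u, v):
  E = r_u · r_u = 5,
  F = r_u · r_v = 8,
  G = r_v · r_v = 17.
Evaluating at (u, v) = (9/2, 3): E = 5, F = 8, G = 17.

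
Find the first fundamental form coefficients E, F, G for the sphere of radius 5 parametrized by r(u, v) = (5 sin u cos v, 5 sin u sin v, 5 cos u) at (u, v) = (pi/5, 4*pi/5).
E = 25;  F = 0;  G = 125/8 - 25*sqrt(5)/8

Partials: r_u = (5*cos(u)*cos(v), 5*sin(v)*cos(u), -5*sin(u)), r_v = (-5*sin(u)*sin(v), 5*sin(u)*cos(v), 0). As functions of (u, v):
  E = r_u · r_u = 25,
  F = r_u · r_v = 0,
  G = r_v · r_v = 25*sin(u)^2.
Evaluating at (u, v) = (pi/5, 4*pi/5): E = 25, F = 0, G = 125/8 - 25*sqrt(5)/8.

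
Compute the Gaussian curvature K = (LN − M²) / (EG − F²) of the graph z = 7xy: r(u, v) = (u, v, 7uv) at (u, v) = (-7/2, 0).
K = -784/5784025

Coefficients of the first fundamental form: E = 49*v^2 + 1, F = 49*u*v, G = 49*u^2 + 1.
Coefficients of the second fundamental form: L = 0, M = 7/sqrt(49*u^2 + 49*v^2 + 1), N = 0.
Assemble K = (LN − M²)/(EG − F²) = -49/(2401*u^4 + 4802*u^2*v^2 + 98*u^2 + 2401*v^4 + 98*v^2 + 1). At (u, v) = (-7/2, 0): K = -784/5784025.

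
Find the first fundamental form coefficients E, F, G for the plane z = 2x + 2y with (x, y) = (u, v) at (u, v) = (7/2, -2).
E = 5;  F = 4;  G = 5

Partials: r_u = (1, 0, 2), r_v = (0, 1, 2). As functions of (u, v):
  E = r_u · r_u = 5,
  F = r_u · r_v = 4,
  G = r_v · r_v = 5.
Evaluating at (u, v) = (7/2, -2): E = 5, F = 4, G = 5.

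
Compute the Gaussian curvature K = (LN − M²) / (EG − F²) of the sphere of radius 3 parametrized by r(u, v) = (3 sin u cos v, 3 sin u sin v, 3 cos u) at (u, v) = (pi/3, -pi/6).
K = 1/9

Coefficients of the first fundamental form: E = 9, F = 0, G = 9*sin(u)^2.
Coefficients of the second fundamental form: L = -3*sin(u)/Abs(sin(u)), M = 0, N = -3*sin(u)^3/Abs(sin(u)).
Assemble K = (LN − M²)/(EG − F²) = 1/9. At (u, v) = (pi/3, -pi/6): K = 1/9.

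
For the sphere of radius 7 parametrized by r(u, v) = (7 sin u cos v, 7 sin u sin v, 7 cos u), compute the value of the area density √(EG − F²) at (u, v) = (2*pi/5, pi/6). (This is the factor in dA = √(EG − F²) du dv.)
√(EG − F²)|_{(2*pi/5, pi/6)} = 49*sqrt(2*sqrt(5) + 10)/4

E = 49, F = 0, G = 49*sin(u)^2, so EG − F² = 2401*sin(u)^2. Taking the positive square root: √(EG − F²) = 49*Abs(sin(u)). At (u, v) = (2*pi/5, pi/6): 49*sqrt(2*sqrt(5) + 10)/4.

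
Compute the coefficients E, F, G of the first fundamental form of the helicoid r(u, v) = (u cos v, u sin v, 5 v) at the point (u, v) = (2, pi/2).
E = 1;  F = 0;  G = 29

Partials: r_u = (cos(v), sin(v), 0), r_v = (-u*sin(v), u*cos(v), 5). As functions of (u, v):
  E = r_u · r_u = 1,
  F = r_u · r_v = 0,
  G = r_v · r_v = u^2 + 25.
Evaluating at (u, v) = (2, pi/2): E = 1, F = 0, G = 29.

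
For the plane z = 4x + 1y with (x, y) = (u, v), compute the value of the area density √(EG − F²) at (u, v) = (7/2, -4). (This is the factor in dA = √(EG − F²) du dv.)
√(EG − F²)|_{(7/2, -4)} = 3*sqrt(2)

E = 17, F = 4, G = 2, so EG − F² = 18. Taking the positive square root: √(EG − F²) = 3*sqrt(2). At (u, v) = (7/2, -4): 3*sqrt(2).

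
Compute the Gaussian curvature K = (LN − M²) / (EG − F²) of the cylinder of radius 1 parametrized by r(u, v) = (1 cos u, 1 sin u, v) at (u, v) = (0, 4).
K = 0

Coefficients of the first fundamental form: E = 1, F = 0, G = 1.
Coefficients of the second fundamental form: L = -1, M = 0, N = 0.
Assemble K = (LN − M²)/(EG − F²) = 0. At (u, v) = (0, 4): K = 0.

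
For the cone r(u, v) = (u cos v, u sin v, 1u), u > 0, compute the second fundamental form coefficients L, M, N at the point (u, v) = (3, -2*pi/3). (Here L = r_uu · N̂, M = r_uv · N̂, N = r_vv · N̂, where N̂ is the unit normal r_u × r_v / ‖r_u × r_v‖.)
L = 0;  M = 0;  N = 3*sqrt(2)/2

Compute the unit normal N̂(u, v) = (-sqrt(2)*u*cos(v)/(2*Abs(u)), -sqrt(2)*u*sin(v)/(2*Abs(u)), sqrt(2)*u/(2*Abs(u))), and the second partials r_uu, r_uv, r_vv. Take dot products:
  L(u, v) = r_uu · N̂ = 0,
  M(u, v) = r_uv · N̂ = 0,
  N(u, v) = r_vv · N̂ = sqrt(2)*u^2/(2*Abs(u)).
Evaluating at (u, v) = (3, -2*pi/3):
  L = 0, M = 0, N = 3*sqrt(2)/2.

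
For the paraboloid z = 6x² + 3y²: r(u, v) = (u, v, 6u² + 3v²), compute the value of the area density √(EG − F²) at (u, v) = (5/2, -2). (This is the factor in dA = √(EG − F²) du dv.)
√(EG − F²)|_{(5/2, -2)} = sqrt(1045)

E = 144*u^2 + 1, F = 72*u*v, G = 36*v^2 + 1, so EG − F² = 144*u^2 + 36*v^2 + 1. Taking the positive square root: √(EG − F²) = sqrt(144*u^2 + 36*v^2 + 1). At (u, v) = (5/2, -2): sqrt(1045).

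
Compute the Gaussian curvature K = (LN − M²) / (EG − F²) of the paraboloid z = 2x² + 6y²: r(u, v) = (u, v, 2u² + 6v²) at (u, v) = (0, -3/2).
K = 48/105625

Coefficients of the first fundamental form: E = 16*u^2 + 1, F = 48*u*v, G = 144*v^2 + 1.
Coefficients of the second fundamental form: L = 4/sqrt(16*u^2 + 144*v^2 + 1), M = 0, N = 12/sqrt(16*u^2 + 144*v^2 + 1).
Assemble K = (LN − M²)/(EG − F²) = 48/(256*u^4 + 4608*u^2*v^2 + 32*u^2 + 20736*v^4 + 288*v^2 + 1). At (u, v) = (0, -3/2): K = 48/105625.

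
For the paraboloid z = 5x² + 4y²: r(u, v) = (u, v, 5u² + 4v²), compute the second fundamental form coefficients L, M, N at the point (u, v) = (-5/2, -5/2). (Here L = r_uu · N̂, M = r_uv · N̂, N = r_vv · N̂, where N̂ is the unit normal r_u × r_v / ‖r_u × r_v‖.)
L = 5*sqrt(114)/171;  M = 0;  N = 4*sqrt(114)/171

Compute the unit normal N̂(u, v) = (-10*u/sqrt(100*u^2 + 64*v^2 + 1), -8*v/sqrt(100*u^2 + 64*v^2 + 1), 1/sqrt(100*u^2 + 64*v^2 + 1)), and the second partials r_uu, r_uv, r_vv. Take dot products:
  L(u, v) = r_uu · N̂ = 10/sqrt(100*u^2 + 64*v^2 + 1),
  M(u, v) = r_uv · N̂ = 0,
  N(u, v) = r_vv · N̂ = 8/sqrt(100*u^2 + 64*v^2 + 1).
Evaluating at (u, v) = (-5/2, -5/2):
  L = 5*sqrt(114)/171, M = 0, N = 4*sqrt(114)/171.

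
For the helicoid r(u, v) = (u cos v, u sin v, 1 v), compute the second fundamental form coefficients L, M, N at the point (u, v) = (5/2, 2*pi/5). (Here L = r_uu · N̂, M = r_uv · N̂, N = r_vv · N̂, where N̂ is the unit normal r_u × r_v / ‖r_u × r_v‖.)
L = 0;  M = -2*sqrt(29)/29;  N = 0

Compute the unit normal N̂(u, v) = (sin(v)/sqrt(u^2 + 1), -cos(v)/sqrt(u^2 + 1), u/sqrt(u^2 + 1)), and the second partials r_uu, r_uv, r_vv. Take dot products:
  L(u, v) = r_uu · N̂ = 0,
  M(u, v) = r_uv · N̂ = -1/sqrt(u^2 + 1),
  N(u, v) = r_vv · N̂ = 0.
Evaluating at (u, v) = (5/2, 2*pi/5):
  L = 0, M = -2*sqrt(29)/29, N = 0.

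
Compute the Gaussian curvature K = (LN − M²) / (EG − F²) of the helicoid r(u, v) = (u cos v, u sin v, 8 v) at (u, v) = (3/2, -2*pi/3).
K = -1024/70225

Coefficients of the first fundamental form: E = 1, F = 0, G = u^2 + 64.
Coefficients of the second fundamental form: L = 0, M = -8/sqrt(u^2 + 64), N = 0.
Assemble K = (LN − M²)/(EG − F²) = -64/(u^2 + 64)^2. At (u, v) = (3/2, -2*pi/3): K = -1024/70225.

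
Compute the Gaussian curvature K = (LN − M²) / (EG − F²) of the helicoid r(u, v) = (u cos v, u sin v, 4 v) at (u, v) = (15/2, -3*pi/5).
K = -256/83521

Coefficients of the first fundamental form: E = 1, F = 0, G = u^2 + 16.
Coefficients of the second fundamental form: L = 0, M = -4/sqrt(u^2 + 16), N = 0.
Assemble K = (LN − M²)/(EG − F²) = -16/(u^2 + 16)^2. At (u, v) = (15/2, -3*pi/5): K = -256/83521.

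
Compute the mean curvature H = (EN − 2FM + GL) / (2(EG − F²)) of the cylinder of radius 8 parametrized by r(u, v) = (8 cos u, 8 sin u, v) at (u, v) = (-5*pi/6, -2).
H = -1/16

With E = 64, F = 0, G = 1, L = -8, M = 0, N = 0, assemble
  H = (EN − 2FM + GL) / (2(EG − F²)) = -1/16.
At (u, v) = (-5*pi/6, -2): H = -1/16.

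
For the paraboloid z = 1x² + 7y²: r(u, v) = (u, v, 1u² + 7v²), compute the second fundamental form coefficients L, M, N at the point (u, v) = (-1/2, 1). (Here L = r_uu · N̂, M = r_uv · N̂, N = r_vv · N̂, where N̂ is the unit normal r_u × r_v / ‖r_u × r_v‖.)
L = sqrt(22)/33;  M = 0;  N = 7*sqrt(22)/33

Compute the unit normal N̂(u, v) = (-2*u/sqrt(4*u^2 + 196*v^2 + 1), -14*v/sqrt(4*u^2 + 196*v^2 + 1), 1/sqrt(4*u^2 + 196*v^2 + 1)), and the second partials r_uu, r_uv, r_vv. Take dot products:
  L(u, v) = r_uu · N̂ = 2/sqrt(4*u^2 + 196*v^2 + 1),
  M(u, v) = r_uv · N̂ = 0,
  N(u, v) = r_vv · N̂ = 14/sqrt(4*u^2 + 196*v^2 + 1).
Evaluating at (u, v) = (-1/2, 1):
  L = sqrt(22)/33, M = 0, N = 7*sqrt(22)/33.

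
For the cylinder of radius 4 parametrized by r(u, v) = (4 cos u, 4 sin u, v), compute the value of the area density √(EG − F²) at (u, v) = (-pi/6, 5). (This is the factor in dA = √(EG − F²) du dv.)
√(EG − F²)|_{(-pi/6, 5)} = 4

E = 16, F = 0, G = 1, so EG − F² = 16. Taking the positive square root: √(EG − F²) = 4. At (u, v) = (-pi/6, 5): 4.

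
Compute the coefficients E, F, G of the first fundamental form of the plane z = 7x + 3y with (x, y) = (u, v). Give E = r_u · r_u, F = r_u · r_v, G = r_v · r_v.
E = 50;  F = 21;  G = 10

Compute partials: r_u = (1, 0, 7), r_v = (0, 1, 3). Then
  E = r_u · r_u = 50,
  F = r_u · r_v = 21,
  G = r_v · r_v = 10.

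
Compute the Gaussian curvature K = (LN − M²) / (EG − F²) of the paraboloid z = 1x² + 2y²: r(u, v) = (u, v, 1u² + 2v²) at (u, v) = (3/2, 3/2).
K = 2/529

Coefficients of the first fundamental form: E = 4*u^2 + 1, F = 8*u*v, G = 16*v^2 + 1.
Coefficients of the second fundamental form: L = 2/sqrt(4*u^2 + 16*v^2 + 1), M = 0, N = 4/sqrt(4*u^2 + 16*v^2 + 1).
Assemble K = (LN − M²)/(EG − F²) = 8/(16*u^4 + 128*u^2*v^2 + 8*u^2 + 256*v^4 + 32*v^2 + 1). At (u, v) = (3/2, 3/2): K = 2/529.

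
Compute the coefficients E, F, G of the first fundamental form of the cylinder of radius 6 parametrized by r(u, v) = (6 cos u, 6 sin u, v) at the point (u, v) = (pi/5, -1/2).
E = 36;  F = 0;  G = 1

Partials: r_u = (-6*sin(u), 6*cos(u), 0), r_v = (0, 0, 1). As functions of (u, v):
  E = r_u · r_u = 36,
  F = r_u · r_v = 0,
  G = r_v · r_v = 1.
Evaluating at (u, v) = (pi/5, -1/2): E = 36, F = 0, G = 1.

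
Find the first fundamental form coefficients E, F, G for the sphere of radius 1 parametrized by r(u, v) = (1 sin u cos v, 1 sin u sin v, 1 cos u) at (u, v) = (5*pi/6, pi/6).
E = 1;  F = 0;  G = 1/4

Partials: r_u = (cos(u)*cos(v), sin(v)*cos(u), -sin(u)), r_v = (-sin(u)*sin(v), sin(u)*cos(v), 0). As functions of (u, v):
  E = r_u · r_u = 1,
  F = r_u · r_v = 0,
  G = r_v · r_v = sin(u)^2.
Evaluating at (u, v) = (5*pi/6, pi/6): E = 1, F = 0, G = 1/4.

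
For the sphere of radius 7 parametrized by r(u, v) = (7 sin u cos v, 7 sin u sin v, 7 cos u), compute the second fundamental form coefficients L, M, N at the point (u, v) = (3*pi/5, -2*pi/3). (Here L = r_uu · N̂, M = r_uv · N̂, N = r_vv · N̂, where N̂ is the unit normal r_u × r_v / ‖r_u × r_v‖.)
L = -7;  M = 0;  N = -35/8 - 7*sqrt(5)/8

Compute the unit normal N̂(u, v) = (sin(u)^2*cos(v)/Abs(sin(u)), sin(u)^2*sin(v)/Abs(sin(u)), sin(2*u)/(2*Abs(sin(u)))), and the second partials r_uu, r_uv, r_vv. Take dot products:
  L(u, v) = r_uu · N̂ = -7*sin(u)/Abs(sin(u)),
  M(u, v) = r_uv · N̂ = 0,
  N(u, v) = r_vv · N̂ = -7*sin(u)^3/Abs(sin(u)).
Evaluating at (u, v) = (3*pi/5, -2*pi/3):
  L = -7, M = 0, N = -35/8 - 7*sqrt(5)/8.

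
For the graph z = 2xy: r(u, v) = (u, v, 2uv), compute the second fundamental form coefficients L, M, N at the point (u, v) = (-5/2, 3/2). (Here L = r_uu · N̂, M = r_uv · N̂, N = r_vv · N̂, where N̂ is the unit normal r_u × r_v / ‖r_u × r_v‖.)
L = 0;  M = 2*sqrt(35)/35;  N = 0

Compute the unit normal N̂(u, v) = (-2*v/sqrt(4*u^2 + 4*v^2 + 1), -2*u/sqrt(4*u^2 + 4*v^2 + 1), 1/sqrt(4*u^2 + 4*v^2 + 1)), and the second partials r_uu, r_uv, r_vv. Take dot products:
  L(u, v) = r_uu · N̂ = 0,
  M(u, v) = r_uv · N̂ = 2/sqrt(4*u^2 + 4*v^2 + 1),
  N(u, v) = r_vv · N̂ = 0.
Evaluating at (u, v) = (-5/2, 3/2):
  L = 0, M = 2*sqrt(35)/35, N = 0.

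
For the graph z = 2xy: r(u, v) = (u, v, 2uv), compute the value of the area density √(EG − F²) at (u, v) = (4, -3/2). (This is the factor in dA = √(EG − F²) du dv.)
√(EG − F²)|_{(4, -3/2)} = sqrt(74)

E = 4*v^2 + 1, F = 4*u*v, G = 4*u^2 + 1, so EG − F² = 4*u^2 + 4*v^2 + 1. Taking the positive square root: √(EG − F²) = sqrt(4*u^2 + 4*v^2 + 1). At (u, v) = (4, -3/2): sqrt(74).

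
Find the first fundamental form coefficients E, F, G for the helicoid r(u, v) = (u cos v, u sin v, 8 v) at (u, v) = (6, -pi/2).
E = 1;  F = 0;  G = 100

Partials: r_u = (cos(v), sin(v), 0), r_v = (-u*sin(v), u*cos(v), 8). As functions of (u, v):
  E = r_u · r_u = 1,
  F = r_u · r_v = 0,
  G = r_v · r_v = u^2 + 64.
Evaluating at (u, v) = (6, -pi/2): E = 1, F = 0, G = 100.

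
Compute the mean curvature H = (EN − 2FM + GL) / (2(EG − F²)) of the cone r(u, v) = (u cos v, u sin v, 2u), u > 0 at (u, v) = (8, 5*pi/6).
H = sqrt(5)/40

With E = 5, F = 0, G = u^2, L = 0, M = 0, N = 2*sqrt(5)*u^2/(5*Abs(u)), assemble
  H = (EN − 2FM + GL) / (2(EG − F²)) = sqrt(5)/(5*Abs(u)).
At (u, v) = (8, 5*pi/6): H = sqrt(5)/40.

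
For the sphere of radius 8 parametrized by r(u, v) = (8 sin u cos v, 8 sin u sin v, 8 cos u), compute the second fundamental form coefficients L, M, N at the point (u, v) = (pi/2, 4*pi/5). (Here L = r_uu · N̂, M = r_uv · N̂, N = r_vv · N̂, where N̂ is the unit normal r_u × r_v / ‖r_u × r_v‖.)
L = -8;  M = 0;  N = -8

Compute the unit normal N̂(u, v) = (sin(u)^2*cos(v)/Abs(sin(u)), sin(u)^2*sin(v)/Abs(sin(u)), sin(2*u)/(2*Abs(sin(u)))), and the second partials r_uu, r_uv, r_vv. Take dot products:
  L(u, v) = r_uu · N̂ = -8*sin(u)/Abs(sin(u)),
  M(u, v) = r_uv · N̂ = 0,
  N(u, v) = r_vv · N̂ = -8*sin(u)^3/Abs(sin(u)).
Evaluating at (u, v) = (pi/2, 4*pi/5):
  L = -8, M = 0, N = -8.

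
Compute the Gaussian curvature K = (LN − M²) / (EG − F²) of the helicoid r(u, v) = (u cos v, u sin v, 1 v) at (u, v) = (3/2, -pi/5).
K = -16/169

Coefficients of the first fundamental form: E = 1, F = 0, G = u^2 + 1.
Coefficients of the second fundamental form: L = 0, M = -1/sqrt(u^2 + 1), N = 0.
Assemble K = (LN − M²)/(EG − F²) = -1/(u^2 + 1)^2. At (u, v) = (3/2, -pi/5): K = -16/169.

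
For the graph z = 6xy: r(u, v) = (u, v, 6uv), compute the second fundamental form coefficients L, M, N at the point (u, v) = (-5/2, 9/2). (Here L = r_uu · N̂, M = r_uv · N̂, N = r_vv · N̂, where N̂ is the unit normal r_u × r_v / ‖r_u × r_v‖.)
L = 0;  M = 6*sqrt(955)/955;  N = 0

Compute the unit normal N̂(u, v) = (-6*v/sqrt(36*u^2 + 36*v^2 + 1), -6*u/sqrt(36*u^2 + 36*v^2 + 1), 1/sqrt(36*u^2 + 36*v^2 + 1)), and the second partials r_uu, r_uv, r_vv. Take dot products:
  L(u, v) = r_uu · N̂ = 0,
  M(u, v) = r_uv · N̂ = 6/sqrt(36*u^2 + 36*v^2 + 1),
  N(u, v) = r_vv · N̂ = 0.
Evaluating at (u, v) = (-5/2, 9/2):
  L = 0, M = 6*sqrt(955)/955, N = 0.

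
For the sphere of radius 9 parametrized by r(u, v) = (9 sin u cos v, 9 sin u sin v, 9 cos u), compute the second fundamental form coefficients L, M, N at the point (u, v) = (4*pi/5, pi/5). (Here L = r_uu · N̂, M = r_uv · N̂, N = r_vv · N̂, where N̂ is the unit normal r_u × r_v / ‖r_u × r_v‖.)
L = -9;  M = 0;  N = -45/8 + 9*sqrt(5)/8

Compute the unit normal N̂(u, v) = (sin(u)^2*cos(v)/Abs(sin(u)), sin(u)^2*sin(v)/Abs(sin(u)), sin(2*u)/(2*Abs(sin(u)))), and the second partials r_uu, r_uv, r_vv. Take dot products:
  L(u, v) = r_uu · N̂ = -9*sin(u)/Abs(sin(u)),
  M(u, v) = r_uv · N̂ = 0,
  N(u, v) = r_vv · N̂ = -9*sin(u)^3/Abs(sin(u)).
Evaluating at (u, v) = (4*pi/5, pi/5):
  L = -9, M = 0, N = -45/8 + 9*sqrt(5)/8.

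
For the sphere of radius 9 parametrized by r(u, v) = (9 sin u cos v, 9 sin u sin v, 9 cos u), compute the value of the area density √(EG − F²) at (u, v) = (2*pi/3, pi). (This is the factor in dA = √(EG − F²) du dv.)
√(EG − F²)|_{(2*pi/3, pi)} = 81*sqrt(3)/2

E = 81, F = 0, G = 81*sin(u)^2, so EG − F² = 6561*sin(u)^2. Taking the positive square root: √(EG − F²) = 81*Abs(sin(u)). At (u, v) = (2*pi/3, pi): 81*sqrt(3)/2.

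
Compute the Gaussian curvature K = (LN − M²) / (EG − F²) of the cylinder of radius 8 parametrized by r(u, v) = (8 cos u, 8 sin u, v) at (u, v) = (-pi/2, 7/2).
K = 0

Coefficients of the first fundamental form: E = 64, F = 0, G = 1.
Coefficients of the second fundamental form: L = -8, M = 0, N = 0.
Assemble K = (LN − M²)/(EG − F²) = 0. At (u, v) = (-pi/2, 7/2): K = 0.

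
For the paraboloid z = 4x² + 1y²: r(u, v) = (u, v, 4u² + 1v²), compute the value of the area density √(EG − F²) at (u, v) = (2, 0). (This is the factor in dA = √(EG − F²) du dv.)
√(EG − F²)|_{(2, 0)} = sqrt(257)

E = 64*u^2 + 1, F = 16*u*v, G = 4*v^2 + 1, so EG − F² = 64*u^2 + 4*v^2 + 1. Taking the positive square root: √(EG − F²) = sqrt(64*u^2 + 4*v^2 + 1). At (u, v) = (2, 0): sqrt(257).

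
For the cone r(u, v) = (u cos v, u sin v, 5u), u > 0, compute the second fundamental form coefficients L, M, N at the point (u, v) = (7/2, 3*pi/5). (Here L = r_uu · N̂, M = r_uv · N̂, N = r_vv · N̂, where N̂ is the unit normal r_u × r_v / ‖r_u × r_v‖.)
L = 0;  M = 0;  N = 35*sqrt(26)/52

Compute the unit normal N̂(u, v) = (-5*sqrt(26)*u*cos(v)/(26*Abs(u)), -5*sqrt(26)*u*sin(v)/(26*Abs(u)), sqrt(26)*u/(26*Abs(u))), and the second partials r_uu, r_uv, r_vv. Take dot products:
  L(u, v) = r_uu · N̂ = 0,
  M(u, v) = r_uv · N̂ = 0,
  N(u, v) = r_vv · N̂ = 5*sqrt(26)*u^2/(26*Abs(u)).
Evaluating at (u, v) = (7/2, 3*pi/5):
  L = 0, M = 0, N = 35*sqrt(26)/52.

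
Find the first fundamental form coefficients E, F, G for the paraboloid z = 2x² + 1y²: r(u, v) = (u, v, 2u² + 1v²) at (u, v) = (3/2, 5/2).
E = 37;  F = 30;  G = 26

Partials: r_u = (1, 0, 4*u), r_v = (0, 1, 2*v). As functions of (u, v):
  E = r_u · r_u = 16*u^2 + 1,
  F = r_u · r_v = 8*u*v,
  G = r_v · r_v = 4*v^2 + 1.
Evaluating at (u, v) = (3/2, 5/2): E = 37, F = 30, G = 26.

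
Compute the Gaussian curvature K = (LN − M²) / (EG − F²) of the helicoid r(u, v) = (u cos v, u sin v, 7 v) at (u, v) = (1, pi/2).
K = -49/2500

Coefficients of the first fundamental form: E = 1, F = 0, G = u^2 + 49.
Coefficients of the second fundamental form: L = 0, M = -7/sqrt(u^2 + 49), N = 0.
Assemble K = (LN − M²)/(EG − F²) = -49/(u^2 + 49)^2. At (u, v) = (1, pi/2): K = -49/2500.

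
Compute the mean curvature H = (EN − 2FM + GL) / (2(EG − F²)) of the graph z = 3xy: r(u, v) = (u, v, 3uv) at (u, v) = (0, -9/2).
H = 0

With E = 9*v^2 + 1, F = 9*u*v, G = 9*u^2 + 1, L = 0, M = 3/sqrt(9*u^2 + 9*v^2 + 1), N = 0, assemble
  H = (EN − 2FM + GL) / (2(EG − F²)) = -27*u*v/(9*u^2 + 9*v^2 + 1)^(3/2).
At (u, v) = (0, -9/2): H = 0.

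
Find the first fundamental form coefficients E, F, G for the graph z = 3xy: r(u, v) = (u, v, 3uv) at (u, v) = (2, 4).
E = 145;  F = 72;  G = 37

Partials: r_u = (1, 0, 3*v), r_v = (0, 1, 3*u). As functions of (u, v):
  E = r_u · r_u = 9*v^2 + 1,
  F = r_u · r_v = 9*u*v,
  G = r_v · r_v = 9*u^2 + 1.
Evaluating at (u, v) = (2, 4): E = 145, F = 72, G = 37.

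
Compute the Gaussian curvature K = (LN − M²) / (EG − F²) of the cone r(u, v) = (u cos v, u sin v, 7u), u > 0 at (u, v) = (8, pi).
K = 0

Coefficients of the first fundamental form: E = 50, F = 0, G = u^2.
Coefficients of the second fundamental form: L = 0, M = 0, N = 7*sqrt(2)*u^2/(10*Abs(u)).
Assemble K = (LN − M²)/(EG − F²) = 0. At (u, v) = (8, pi): K = 0.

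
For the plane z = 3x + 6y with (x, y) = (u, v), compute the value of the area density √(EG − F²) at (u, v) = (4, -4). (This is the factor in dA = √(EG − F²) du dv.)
√(EG − F²)|_{(4, -4)} = sqrt(46)

E = 10, F = 18, G = 37, so EG − F² = 46. Taking the positive square root: √(EG − F²) = sqrt(46). At (u, v) = (4, -4): sqrt(46).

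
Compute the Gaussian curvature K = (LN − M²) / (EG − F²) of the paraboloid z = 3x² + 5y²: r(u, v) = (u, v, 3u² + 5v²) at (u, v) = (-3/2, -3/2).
K = 60/94249

Coefficients of the first fundamental form: E = 36*u^2 + 1, F = 60*u*v, G = 100*v^2 + 1.
Coefficients of the second fundamental form: L = 6/sqrt(36*u^2 + 100*v^2 + 1), M = 0, N = 10/sqrt(36*u^2 + 100*v^2 + 1).
Assemble K = (LN − M²)/(EG − F²) = 60/(1296*u^4 + 7200*u^2*v^2 + 72*u^2 + 10000*v^4 + 200*v^2 + 1). At (u, v) = (-3/2, -3/2): K = 60/94249.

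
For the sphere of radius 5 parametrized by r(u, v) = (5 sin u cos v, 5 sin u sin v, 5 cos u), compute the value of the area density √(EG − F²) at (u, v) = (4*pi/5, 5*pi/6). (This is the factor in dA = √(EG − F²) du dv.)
√(EG − F²)|_{(4*pi/5, 5*pi/6)} = 25*sqrt(10 - 2*sqrt(5))/4

E = 25, F = 0, G = 25*sin(u)^2, so EG − F² = 625*sin(u)^2. Taking the positive square root: √(EG − F²) = 25*Abs(sin(u)). At (u, v) = (4*pi/5, 5*pi/6): 25*sqrt(10 - 2*sqrt(5))/4.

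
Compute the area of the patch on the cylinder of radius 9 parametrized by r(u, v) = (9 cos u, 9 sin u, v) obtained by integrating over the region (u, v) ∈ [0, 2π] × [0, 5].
Area = 90*pi

Area = ∫∫ √(EG − F²) du dv with √(EG − F²) = 9. Integrating over [0, 2π] × [0, 5] gives 90*pi.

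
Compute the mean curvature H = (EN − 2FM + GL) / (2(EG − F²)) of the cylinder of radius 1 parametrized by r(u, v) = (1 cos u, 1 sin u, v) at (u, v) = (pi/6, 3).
H = -1/2

With E = 1, F = 0, G = 1, L = -1, M = 0, N = 0, assemble
  H = (EN − 2FM + GL) / (2(EG − F²)) = -1/2.
At (u, v) = (pi/6, 3): H = -1/2.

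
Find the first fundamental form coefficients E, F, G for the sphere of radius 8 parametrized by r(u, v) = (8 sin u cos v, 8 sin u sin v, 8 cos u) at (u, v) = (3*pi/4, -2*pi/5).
E = 64;  F = 0;  G = 32

Partials: r_u = (8*cos(u)*cos(v), 8*sin(v)*cos(u), -8*sin(u)), r_v = (-8*sin(u)*sin(v), 8*sin(u)*cos(v), 0). As functions of (u, v):
  E = r_u · r_u = 64,
  F = r_u · r_v = 0,
  G = r_v · r_v = 64*sin(u)^2.
Evaluating at (u, v) = (3*pi/4, -2*pi/5): E = 64, F = 0, G = 32.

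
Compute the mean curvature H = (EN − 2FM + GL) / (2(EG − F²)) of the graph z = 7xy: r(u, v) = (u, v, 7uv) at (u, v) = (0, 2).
H = 0

With E = 49*v^2 + 1, F = 49*u*v, G = 49*u^2 + 1, L = 0, M = 7/sqrt(49*u^2 + 49*v^2 + 1), N = 0, assemble
  H = (EN − 2FM + GL) / (2(EG − F²)) = -343*u*v/(49*u^2 + 49*v^2 + 1)^(3/2).
At (u, v) = (0, 2): H = 0.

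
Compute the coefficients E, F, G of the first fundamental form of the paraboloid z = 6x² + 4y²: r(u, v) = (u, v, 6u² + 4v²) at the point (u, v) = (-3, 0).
E = 1297;  F = 0;  G = 1

Partials: r_u = (1, 0, 12*u), r_v = (0, 1, 8*v). As functions of (u, v):
  E = r_u · r_u = 144*u^2 + 1,
  F = r_u · r_v = 96*u*v,
  G = r_v · r_v = 64*v^2 + 1.
Evaluating at (u, v) = (-3, 0): E = 1297, F = 0, G = 1.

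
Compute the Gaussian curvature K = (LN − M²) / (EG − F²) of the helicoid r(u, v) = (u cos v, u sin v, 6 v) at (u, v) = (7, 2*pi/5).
K = -36/7225

Coefficients of the first fundamental form: E = 1, F = 0, G = u^2 + 36.
Coefficients of the second fundamental form: L = 0, M = -6/sqrt(u^2 + 36), N = 0.
Assemble K = (LN − M²)/(EG − F²) = -36/(u^2 + 36)^2. At (u, v) = (7, 2*pi/5): K = -36/7225.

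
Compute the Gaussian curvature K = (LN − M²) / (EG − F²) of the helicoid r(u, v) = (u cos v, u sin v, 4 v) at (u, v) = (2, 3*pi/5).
K = -1/25

Coefficients of the first fundamental form: E = 1, F = 0, G = u^2 + 16.
Coefficients of the second fundamental form: L = 0, M = -4/sqrt(u^2 + 16), N = 0.
Assemble K = (LN − M²)/(EG − F²) = -16/(u^2 + 16)^2. At (u, v) = (2, 3*pi/5): K = -1/25.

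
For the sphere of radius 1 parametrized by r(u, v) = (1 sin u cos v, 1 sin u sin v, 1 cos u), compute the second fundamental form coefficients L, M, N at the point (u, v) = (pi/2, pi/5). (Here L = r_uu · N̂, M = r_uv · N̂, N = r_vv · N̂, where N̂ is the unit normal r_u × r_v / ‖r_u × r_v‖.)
L = -1;  M = 0;  N = -1

Compute the unit normal N̂(u, v) = (sin(u)^2*cos(v)/Abs(sin(u)), sin(u)^2*sin(v)/Abs(sin(u)), sin(2*u)/(2*Abs(sin(u)))), and the second partials r_uu, r_uv, r_vv. Take dot products:
  L(u, v) = r_uu · N̂ = -sin(u)/Abs(sin(u)),
  M(u, v) = r_uv · N̂ = 0,
  N(u, v) = r_vv · N̂ = -sin(u)^3/Abs(sin(u)).
Evaluating at (u, v) = (pi/2, pi/5):
  L = -1, M = 0, N = -1.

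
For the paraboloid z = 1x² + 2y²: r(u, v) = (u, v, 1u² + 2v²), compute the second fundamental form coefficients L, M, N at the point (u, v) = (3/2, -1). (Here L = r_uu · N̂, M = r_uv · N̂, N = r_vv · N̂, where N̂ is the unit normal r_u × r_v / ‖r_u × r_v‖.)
L = sqrt(26)/13;  M = 0;  N = 2*sqrt(26)/13

Compute the unit normal N̂(u, v) = (-2*u/sqrt(4*u^2 + 16*v^2 + 1), -4*v/sqrt(4*u^2 + 16*v^2 + 1), 1/sqrt(4*u^2 + 16*v^2 + 1)), and the second partials r_uu, r_uv, r_vv. Take dot products:
  L(u, v) = r_uu · N̂ = 2/sqrt(4*u^2 + 16*v^2 + 1),
  M(u, v) = r_uv · N̂ = 0,
  N(u, v) = r_vv · N̂ = 4/sqrt(4*u^2 + 16*v^2 + 1).
Evaluating at (u, v) = (3/2, -1):
  L = sqrt(26)/13, M = 0, N = 2*sqrt(26)/13.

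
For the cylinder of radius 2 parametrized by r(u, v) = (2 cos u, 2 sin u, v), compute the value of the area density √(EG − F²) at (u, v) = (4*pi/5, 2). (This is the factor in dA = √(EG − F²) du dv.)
√(EG − F²)|_{(4*pi/5, 2)} = 2

E = 4, F = 0, G = 1, so EG − F² = 4. Taking the positive square root: √(EG − F²) = 2. At (u, v) = (4*pi/5, 2): 2.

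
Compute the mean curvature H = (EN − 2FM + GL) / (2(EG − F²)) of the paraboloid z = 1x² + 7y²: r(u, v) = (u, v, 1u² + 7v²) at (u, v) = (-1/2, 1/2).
H = 64*sqrt(51)/2601

With E = 4*u^2 + 1, F = 28*u*v, G = 196*v^2 + 1, L = 2/sqrt(4*u^2 + 196*v^2 + 1), M = 0, N = 14/sqrt(4*u^2 + 196*v^2 + 1), assemble
  H = (EN − 2FM + GL) / (2(EG − F²)) = 4*(7*u^2 + 49*v^2 + 2)/(4*u^2 + 196*v^2 + 1)^(3/2).
At (u, v) = (-1/2, 1/2): H = 64*sqrt(51)/2601.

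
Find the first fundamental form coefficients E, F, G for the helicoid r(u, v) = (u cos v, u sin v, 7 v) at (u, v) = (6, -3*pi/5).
E = 1;  F = 0;  G = 85

Partials: r_u = (cos(v), sin(v), 0), r_v = (-u*sin(v), u*cos(v), 7). As functions of (u, v):
  E = r_u · r_u = 1,
  F = r_u · r_v = 0,
  G = r_v · r_v = u^2 + 49.
Evaluating at (u, v) = (6, -3*pi/5): E = 1, F = 0, G = 85.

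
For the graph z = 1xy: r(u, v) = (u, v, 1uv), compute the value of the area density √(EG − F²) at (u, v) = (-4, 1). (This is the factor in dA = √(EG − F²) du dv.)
√(EG − F²)|_{(-4, 1)} = 3*sqrt(2)

E = v^2 + 1, F = u*v, G = u^2 + 1, so EG − F² = u^2 + v^2 + 1. Taking the positive square root: √(EG − F²) = sqrt(u^2 + v^2 + 1). At (u, v) = (-4, 1): 3*sqrt(2).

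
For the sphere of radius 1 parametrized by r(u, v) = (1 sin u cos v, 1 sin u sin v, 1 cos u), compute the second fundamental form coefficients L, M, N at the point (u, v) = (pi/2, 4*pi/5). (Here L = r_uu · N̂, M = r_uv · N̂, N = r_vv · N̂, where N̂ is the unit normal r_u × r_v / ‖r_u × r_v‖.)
L = -1;  M = 0;  N = -1

Compute the unit normal N̂(u, v) = (sin(u)^2*cos(v)/Abs(sin(u)), sin(u)^2*sin(v)/Abs(sin(u)), sin(2*u)/(2*Abs(sin(u)))), and the second partials r_uu, r_uv, r_vv. Take dot products:
  L(u, v) = r_uu · N̂ = -sin(u)/Abs(sin(u)),
  M(u, v) = r_uv · N̂ = 0,
  N(u, v) = r_vv · N̂ = -sin(u)^3/Abs(sin(u)).
Evaluating at (u, v) = (pi/2, 4*pi/5):
  L = -1, M = 0, N = -1.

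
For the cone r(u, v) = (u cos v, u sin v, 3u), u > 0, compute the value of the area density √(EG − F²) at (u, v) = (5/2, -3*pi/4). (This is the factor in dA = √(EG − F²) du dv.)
√(EG − F²)|_{(5/2, -3*pi/4)} = 5*sqrt(10)/2

E = 10, F = 0, G = u^2, so EG − F² = 10*u^2. Taking the positive square root: √(EG − F²) = sqrt(10)*Abs(u). At (u, v) = (5/2, -3*pi/4): 5*sqrt(10)/2.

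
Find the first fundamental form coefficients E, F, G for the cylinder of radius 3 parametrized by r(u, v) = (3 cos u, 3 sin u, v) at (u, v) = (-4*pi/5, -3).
E = 9;  F = 0;  G = 1

Partials: r_u = (-3*sin(u), 3*cos(u), 0), r_v = (0, 0, 1). As functions of (u, v):
  E = r_u · r_u = 9,
  F = r_u · r_v = 0,
  G = r_v · r_v = 1.
Evaluating at (u, v) = (-4*pi/5, -3): E = 9, F = 0, G = 1.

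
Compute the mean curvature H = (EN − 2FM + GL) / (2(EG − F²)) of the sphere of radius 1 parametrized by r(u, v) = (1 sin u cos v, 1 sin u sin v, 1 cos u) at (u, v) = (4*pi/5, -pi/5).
H = -1

With E = 1, F = 0, G = sin(u)^2, L = -sin(u)/Abs(sin(u)), M = 0, N = -sin(u)^3/Abs(sin(u)), assemble
  H = (EN − 2FM + GL) / (2(EG − F²)) = -sin(u)/Abs(sin(u)).
At (u, v) = (4*pi/5, -pi/5): H = -1.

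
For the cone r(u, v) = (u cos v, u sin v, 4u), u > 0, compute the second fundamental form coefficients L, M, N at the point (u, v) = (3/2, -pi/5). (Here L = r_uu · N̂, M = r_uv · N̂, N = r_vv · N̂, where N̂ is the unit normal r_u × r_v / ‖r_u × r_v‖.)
L = 0;  M = 0;  N = 6*sqrt(17)/17

Compute the unit normal N̂(u, v) = (-4*sqrt(17)*u*cos(v)/(17*Abs(u)), -4*sqrt(17)*u*sin(v)/(17*Abs(u)), sqrt(17)*u/(17*Abs(u))), and the second partials r_uu, r_uv, r_vv. Take dot products:
  L(u, v) = r_uu · N̂ = 0,
  M(u, v) = r_uv · N̂ = 0,
  N(u, v) = r_vv · N̂ = 4*sqrt(17)*u^2/(17*Abs(u)).
Evaluating at (u, v) = (3/2, -pi/5):
  L = 0, M = 0, N = 6*sqrt(17)/17.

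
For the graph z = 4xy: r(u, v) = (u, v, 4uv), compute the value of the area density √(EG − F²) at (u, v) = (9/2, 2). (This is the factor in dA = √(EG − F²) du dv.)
√(EG − F²)|_{(9/2, 2)} = sqrt(389)

E = 16*v^2 + 1, F = 16*u*v, G = 16*u^2 + 1, so EG − F² = 16*u^2 + 16*v^2 + 1. Taking the positive square root: √(EG − F²) = sqrt(16*u^2 + 16*v^2 + 1). At (u, v) = (9/2, 2): sqrt(389).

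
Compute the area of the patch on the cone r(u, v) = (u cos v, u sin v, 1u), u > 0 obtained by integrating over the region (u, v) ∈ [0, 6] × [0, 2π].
Area = 36*sqrt(2)*pi

Area = ∫∫ √(EG − F²) du dv with √(EG − F²) = sqrt(2)*Abs(u). Integrating over [0, 6] × [0, 2π] gives 36*sqrt(2)*pi.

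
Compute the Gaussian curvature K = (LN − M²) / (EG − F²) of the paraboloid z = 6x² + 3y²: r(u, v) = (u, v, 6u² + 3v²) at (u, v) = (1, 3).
K = 72/219961

Coefficients of the first fundamental form: E = 144*u^2 + 1, F = 72*u*v, G = 36*v^2 + 1.
Coefficients of the second fundamental form: L = 12/sqrt(144*u^2 + 36*v^2 + 1), M = 0, N = 6/sqrt(144*u^2 + 36*v^2 + 1).
Assemble K = (LN − M²)/(EG − F²) = 72/(20736*u^4 + 10368*u^2*v^2 + 288*u^2 + 1296*v^4 + 72*v^2 + 1). At (u, v) = (1, 3): K = 72/219961.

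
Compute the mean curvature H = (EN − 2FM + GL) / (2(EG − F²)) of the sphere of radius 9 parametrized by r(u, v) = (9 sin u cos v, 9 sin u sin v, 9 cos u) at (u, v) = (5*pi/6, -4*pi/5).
H = -1/9

With E = 81, F = 0, G = 81*sin(u)^2, L = -9*sin(u)/Abs(sin(u)), M = 0, N = -9*sin(u)^3/Abs(sin(u)), assemble
  H = (EN − 2FM + GL) / (2(EG − F²)) = -sin(u)/(9*Abs(sin(u))).
At (u, v) = (5*pi/6, -4*pi/5): H = -1/9.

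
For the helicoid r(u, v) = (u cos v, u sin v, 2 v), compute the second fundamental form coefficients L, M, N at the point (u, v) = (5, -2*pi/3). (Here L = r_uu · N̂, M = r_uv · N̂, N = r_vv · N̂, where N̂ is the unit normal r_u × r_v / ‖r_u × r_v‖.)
L = 0;  M = -2*sqrt(29)/29;  N = 0

Compute the unit normal N̂(u, v) = (2*sin(v)/sqrt(u^2 + 4), -2*cos(v)/sqrt(u^2 + 4), u/sqrt(u^2 + 4)), and the second partials r_uu, r_uv, r_vv. Take dot products:
  L(u, v) = r_uu · N̂ = 0,
  M(u, v) = r_uv · N̂ = -2/sqrt(u^2 + 4),
  N(u, v) = r_vv · N̂ = 0.
Evaluating at (u, v) = (5, -2*pi/3):
  L = 0, M = -2*sqrt(29)/29, N = 0.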